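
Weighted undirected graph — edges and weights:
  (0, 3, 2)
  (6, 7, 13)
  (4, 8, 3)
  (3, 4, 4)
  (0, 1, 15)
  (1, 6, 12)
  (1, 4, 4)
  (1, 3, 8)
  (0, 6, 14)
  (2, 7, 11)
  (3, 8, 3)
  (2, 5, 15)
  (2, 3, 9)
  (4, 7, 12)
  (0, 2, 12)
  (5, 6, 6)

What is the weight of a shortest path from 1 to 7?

A few of the 1→7 routes:
1 → 3 → 4 → 7: 8 + 4 + 12 = 24
1 → 3 → 2 → 7: 8 + 9 + 11 = 28
1 → 4 → 3 → 2 → 7: 4 + 4 + 9 + 11 = 28
1 → 4 → 7: 4 + 12 = 16
1 → 6 → 7: 12 + 13 = 25
1 → 3 → 8 → 4 → 7: 8 + 3 + 3 + 12 = 26
Best route has total 16.

16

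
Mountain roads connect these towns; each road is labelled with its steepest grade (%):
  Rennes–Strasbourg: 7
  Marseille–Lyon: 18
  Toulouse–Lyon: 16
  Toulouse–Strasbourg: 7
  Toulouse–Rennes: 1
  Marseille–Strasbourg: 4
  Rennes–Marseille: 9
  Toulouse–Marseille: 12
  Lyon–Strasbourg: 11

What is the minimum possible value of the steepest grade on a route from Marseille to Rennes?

7

Comparing a few candidate routes:
Marseille - Strasbourg - Rennes: max(4, 7) = 7
Marseille - Rennes: max(9) = 9
Marseille - Strasbourg - Toulouse - Rennes: max(4, 7, 1) = 7
Best route has worst link 7%.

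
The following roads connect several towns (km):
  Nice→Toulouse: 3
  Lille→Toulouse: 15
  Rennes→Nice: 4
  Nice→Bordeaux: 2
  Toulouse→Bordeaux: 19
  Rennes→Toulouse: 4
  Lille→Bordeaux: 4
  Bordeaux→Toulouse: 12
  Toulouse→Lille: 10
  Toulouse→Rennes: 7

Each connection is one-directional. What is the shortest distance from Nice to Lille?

Routes from Nice to Lille:
Nice-Toulouse-Lille: 3 + 10 = 13
Nice-Bordeaux-Toulouse-Lille: 2 + 12 + 10 = 24
Shortest: 13 km.

13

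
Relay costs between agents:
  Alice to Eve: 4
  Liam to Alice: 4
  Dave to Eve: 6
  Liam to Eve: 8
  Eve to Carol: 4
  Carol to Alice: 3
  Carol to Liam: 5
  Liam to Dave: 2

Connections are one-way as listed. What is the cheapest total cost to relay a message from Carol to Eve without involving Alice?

13

Candidate routes:
Carol - Liam - Eve: 5 + 8 = 13
Carol - Liam - Dave - Eve: 5 + 2 + 6 = 13
Shortest: 13.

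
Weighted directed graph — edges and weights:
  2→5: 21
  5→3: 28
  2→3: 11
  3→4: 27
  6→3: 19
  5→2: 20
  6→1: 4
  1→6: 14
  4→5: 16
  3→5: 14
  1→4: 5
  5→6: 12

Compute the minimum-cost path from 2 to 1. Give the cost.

Candidate routes:
2→3→4→5→6→1: 11 + 27 + 16 + 12 + 4 = 70
2→5→6→1: 21 + 12 + 4 = 37
2→3→5→6→1: 11 + 14 + 12 + 4 = 41
Shortest: 37.

37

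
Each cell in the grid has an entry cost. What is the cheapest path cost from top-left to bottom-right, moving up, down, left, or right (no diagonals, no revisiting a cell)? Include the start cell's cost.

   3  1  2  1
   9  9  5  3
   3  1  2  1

11

Path (0,0)→(0,1)→(0,2)→(0,3)→(1,3)→(2,3): 3 + 1 + 2 + 1 + 3 + 1 = 11.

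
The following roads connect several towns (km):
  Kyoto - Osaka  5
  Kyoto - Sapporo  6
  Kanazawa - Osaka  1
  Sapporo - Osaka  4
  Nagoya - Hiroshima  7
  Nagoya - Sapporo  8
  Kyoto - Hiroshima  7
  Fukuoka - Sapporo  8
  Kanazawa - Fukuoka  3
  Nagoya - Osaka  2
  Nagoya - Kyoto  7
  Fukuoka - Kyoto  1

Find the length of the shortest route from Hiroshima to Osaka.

Some routes from Hiroshima to Osaka:
Hiroshima→Kyoto→Nagoya→Osaka: 7 + 7 + 2 = 16
Hiroshima→Kyoto→Osaka: 7 + 5 = 12
Hiroshima→Nagoya→Osaka: 7 + 2 = 9
Hiroshima→Kyoto→Fukuoka→Kanazawa→Osaka: 7 + 1 + 3 + 1 = 12
Best route has total 9 km.

9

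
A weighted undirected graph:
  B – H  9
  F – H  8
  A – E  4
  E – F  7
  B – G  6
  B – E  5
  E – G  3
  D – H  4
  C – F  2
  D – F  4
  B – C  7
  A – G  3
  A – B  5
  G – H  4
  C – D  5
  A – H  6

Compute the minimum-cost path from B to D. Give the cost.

12

Comparing a few candidate routes:
B-C-D: 7 + 5 = 12
B-C-F-D: 7 + 2 + 4 = 13
B-H-D: 9 + 4 = 13
The minimum is 12.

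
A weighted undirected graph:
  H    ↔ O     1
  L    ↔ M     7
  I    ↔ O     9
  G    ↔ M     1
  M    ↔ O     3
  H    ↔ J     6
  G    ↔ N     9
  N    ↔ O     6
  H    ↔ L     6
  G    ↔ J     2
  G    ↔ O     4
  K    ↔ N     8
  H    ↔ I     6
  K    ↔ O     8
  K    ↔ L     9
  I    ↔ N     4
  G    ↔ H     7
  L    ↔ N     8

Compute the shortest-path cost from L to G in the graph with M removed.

11

Some routes from L to G avoiding M:
L→H→J→G: 6 + 6 + 2 = 14
L→N→G: 8 + 9 = 17
L→N→O→G: 8 + 6 + 4 = 18
L→H→O→G: 6 + 1 + 4 = 11
L→H→G: 6 + 7 = 13
Shortest: 11.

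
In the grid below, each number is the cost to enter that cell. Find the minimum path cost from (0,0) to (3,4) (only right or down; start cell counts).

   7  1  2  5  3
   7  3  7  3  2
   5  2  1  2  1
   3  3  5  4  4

One optimal route is r0c0 → r0c1 → r1c1 → r2c1 → r2c2 → r2c3 → r2c4 → r3c4.
Its cost is 7 + 1 + 3 + 2 + 1 + 2 + 1 + 4 = 21.
(Top row then right column would cost 25.)

21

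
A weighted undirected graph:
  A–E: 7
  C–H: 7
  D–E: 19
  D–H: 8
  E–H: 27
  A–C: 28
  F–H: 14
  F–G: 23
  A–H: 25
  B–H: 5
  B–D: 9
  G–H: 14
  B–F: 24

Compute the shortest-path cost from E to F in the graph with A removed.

Checking several routes:
E - D - B - F: 19 + 9 + 24 = 52
E - H - F: 27 + 14 = 41
E - D - H - F: 19 + 8 + 14 = 41
E - D - B - H - F: 19 + 9 + 5 + 14 = 47
Shortest: 41.

41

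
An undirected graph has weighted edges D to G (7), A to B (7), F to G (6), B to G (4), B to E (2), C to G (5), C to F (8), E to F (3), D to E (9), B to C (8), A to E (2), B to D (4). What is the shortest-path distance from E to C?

10

A few of the E→C routes:
E - B - C: 2 + 8 = 10
E - B - G - C: 2 + 4 + 5 = 11
E - F - C: 3 + 8 = 11
E - F - G - C: 3 + 6 + 5 = 14
Best route has total 10.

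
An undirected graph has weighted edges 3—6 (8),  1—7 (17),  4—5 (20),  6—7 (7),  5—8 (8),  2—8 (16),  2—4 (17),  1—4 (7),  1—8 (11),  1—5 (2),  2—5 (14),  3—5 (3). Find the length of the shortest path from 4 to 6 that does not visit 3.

Some routes from 4 to 6 avoiding 3:
4 → 2 → 5 → 1 → 7 → 6: 17 + 14 + 2 + 17 + 7 = 57
4 → 1 → 7 → 6: 7 + 17 + 7 = 31
4 → 5 → 8 → 1 → 7 → 6: 20 + 8 + 11 + 17 + 7 = 63
4 → 5 → 1 → 7 → 6: 20 + 2 + 17 + 7 = 46
Shortest: 31.

31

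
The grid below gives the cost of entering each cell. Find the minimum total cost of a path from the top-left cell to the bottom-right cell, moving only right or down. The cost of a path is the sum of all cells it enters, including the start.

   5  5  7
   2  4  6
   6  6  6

Cheapest: (0,0) -> (1,0) -> (1,1) -> (1,2) -> (2,2)
  5 + 2 + 4 + 6 + 6 = 23

23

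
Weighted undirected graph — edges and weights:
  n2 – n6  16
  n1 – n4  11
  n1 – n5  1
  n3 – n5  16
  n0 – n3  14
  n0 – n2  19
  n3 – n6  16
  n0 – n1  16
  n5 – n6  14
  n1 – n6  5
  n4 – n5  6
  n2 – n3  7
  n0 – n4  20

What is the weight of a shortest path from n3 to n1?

Comparing a few candidate routes:
n3 → n6 → n1: 16 + 5 = 21
n3 → n2 → n6 → n1: 7 + 16 + 5 = 28
n3 → n5 → n1: 16 + 1 = 17
Best route has total 17.

17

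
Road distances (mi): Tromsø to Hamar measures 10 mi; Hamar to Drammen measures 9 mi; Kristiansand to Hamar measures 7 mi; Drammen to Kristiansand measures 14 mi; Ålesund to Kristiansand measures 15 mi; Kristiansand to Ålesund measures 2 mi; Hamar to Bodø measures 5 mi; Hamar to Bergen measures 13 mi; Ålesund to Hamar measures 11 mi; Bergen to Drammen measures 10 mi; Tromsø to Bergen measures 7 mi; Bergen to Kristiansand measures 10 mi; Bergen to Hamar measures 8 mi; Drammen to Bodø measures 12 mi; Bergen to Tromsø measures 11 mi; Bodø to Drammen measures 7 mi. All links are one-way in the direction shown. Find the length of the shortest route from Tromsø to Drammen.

Comparing a few candidate routes:
Tromsø -> Hamar -> Bodø -> Drammen: 10 + 5 + 7 = 22
Tromsø -> Hamar -> Drammen: 10 + 9 = 19
Tromsø -> Bergen -> Drammen: 7 + 10 = 17
Best route has total 17 mi.

17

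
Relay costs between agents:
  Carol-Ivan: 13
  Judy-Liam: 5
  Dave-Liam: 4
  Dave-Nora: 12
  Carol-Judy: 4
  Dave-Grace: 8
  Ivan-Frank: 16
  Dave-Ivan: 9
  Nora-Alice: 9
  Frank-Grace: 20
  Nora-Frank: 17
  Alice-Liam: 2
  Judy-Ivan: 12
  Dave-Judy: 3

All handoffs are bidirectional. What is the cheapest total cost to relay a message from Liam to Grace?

12

Checking several routes:
Liam - Alice - Nora - Dave - Grace: 2 + 9 + 12 + 8 = 31
Liam - Dave - Grace: 4 + 8 = 12
Liam - Judy - Dave - Grace: 5 + 3 + 8 = 16
Best route has total 12.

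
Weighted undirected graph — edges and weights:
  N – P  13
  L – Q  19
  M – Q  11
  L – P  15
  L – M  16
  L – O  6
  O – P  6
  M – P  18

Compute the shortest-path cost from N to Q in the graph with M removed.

44

Candidate routes:
N → P → L → Q: 13 + 15 + 19 = 47
N → P → O → L → Q: 13 + 6 + 6 + 19 = 44
Best route has total 44.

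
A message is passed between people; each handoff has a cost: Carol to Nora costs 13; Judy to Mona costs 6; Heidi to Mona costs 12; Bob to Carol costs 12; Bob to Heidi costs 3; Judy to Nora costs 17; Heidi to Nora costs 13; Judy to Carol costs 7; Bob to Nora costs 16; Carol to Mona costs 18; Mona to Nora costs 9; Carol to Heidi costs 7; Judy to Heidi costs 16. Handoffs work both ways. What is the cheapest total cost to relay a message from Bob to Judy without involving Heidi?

19

Comparing a few candidate routes:
Bob-Nora-Carol-Judy: 16 + 13 + 7 = 36
Bob-Nora-Mona-Judy: 16 + 9 + 6 = 31
Bob-Carol-Judy: 12 + 7 = 19
Bob-Nora-Judy: 16 + 17 = 33
Shortest: 19.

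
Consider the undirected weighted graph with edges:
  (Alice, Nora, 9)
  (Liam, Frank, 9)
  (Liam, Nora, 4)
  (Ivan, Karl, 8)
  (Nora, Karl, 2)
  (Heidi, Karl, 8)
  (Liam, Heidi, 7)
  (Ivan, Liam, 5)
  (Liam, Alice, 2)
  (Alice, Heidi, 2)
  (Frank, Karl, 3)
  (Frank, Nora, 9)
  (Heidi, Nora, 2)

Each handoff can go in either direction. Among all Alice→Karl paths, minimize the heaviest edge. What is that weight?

Some routes from Alice to Karl:
Alice→Liam→Nora→Karl: max(2, 4, 2) = 4
Alice→Heidi→Nora→Karl: max(2, 2, 2) = 2
Alice→Liam→Nora→Heidi→Karl: max(2, 4, 2, 8) = 8
Alice→Heidi→Liam→Nora→Karl: max(2, 7, 4, 2) = 7
Alice→Liam→Heidi→Karl: max(2, 7, 8) = 8
Alice→Liam→Heidi→Nora→Karl: max(2, 7, 2, 2) = 7
Best route has worst link 2.

2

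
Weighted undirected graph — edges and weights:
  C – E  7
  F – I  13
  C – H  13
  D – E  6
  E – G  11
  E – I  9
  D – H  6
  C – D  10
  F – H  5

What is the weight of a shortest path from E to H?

12

Some routes from E to H:
E → I → F → H: 9 + 13 + 5 = 27
E → D → H: 6 + 6 = 12
E → C → D → H: 7 + 10 + 6 = 23
E → C → H: 7 + 13 = 20
Best route has total 12.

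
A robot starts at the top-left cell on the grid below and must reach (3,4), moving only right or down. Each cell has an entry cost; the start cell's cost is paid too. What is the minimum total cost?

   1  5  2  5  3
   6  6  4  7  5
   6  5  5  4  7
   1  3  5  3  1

Take [0,0] → [0,1] → [0,2] → [1,2] → [2,2] → [2,3] → [3,3] → [3,4] for a total of 1 + 5 + 2 + 4 + 5 + 4 + 3 + 1 = 25.

25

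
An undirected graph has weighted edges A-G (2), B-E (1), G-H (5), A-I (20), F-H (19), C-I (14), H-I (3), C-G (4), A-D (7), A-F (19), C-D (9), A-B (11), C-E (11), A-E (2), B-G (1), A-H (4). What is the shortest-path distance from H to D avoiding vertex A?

18

Routes from H to D avoiding A:
H-G-C-D: 5 + 4 + 9 = 18
H-I-C-D: 3 + 14 + 9 = 26
H-G-B-E-C-D: 5 + 1 + 1 + 11 + 9 = 27
Best route has total 18.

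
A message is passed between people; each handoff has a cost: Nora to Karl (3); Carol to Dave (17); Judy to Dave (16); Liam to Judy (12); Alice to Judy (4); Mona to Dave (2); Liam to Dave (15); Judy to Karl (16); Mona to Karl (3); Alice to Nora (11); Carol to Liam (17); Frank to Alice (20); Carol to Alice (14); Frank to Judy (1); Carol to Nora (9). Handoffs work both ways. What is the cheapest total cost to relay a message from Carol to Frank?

19

Comparing a few candidate routes:
Carol -> Nora -> Karl -> Judy -> Frank: 9 + 3 + 16 + 1 = 29
Carol -> Nora -> Alice -> Judy -> Frank: 9 + 11 + 4 + 1 = 25
Carol -> Alice -> Judy -> Frank: 14 + 4 + 1 = 19
The minimum is 19.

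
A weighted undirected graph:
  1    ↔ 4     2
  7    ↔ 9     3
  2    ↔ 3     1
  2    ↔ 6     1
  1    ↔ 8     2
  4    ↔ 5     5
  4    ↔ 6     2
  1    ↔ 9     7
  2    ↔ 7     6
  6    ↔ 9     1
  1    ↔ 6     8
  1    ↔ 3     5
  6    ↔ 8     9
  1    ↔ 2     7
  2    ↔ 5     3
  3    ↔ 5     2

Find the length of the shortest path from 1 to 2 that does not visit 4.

Some routes from 1 to 2 avoiding 4:
1 - 2: 7
1 - 3 - 2: 5 + 1 = 6
1 - 6 - 2: 8 + 1 = 9
Best route has total 6.

6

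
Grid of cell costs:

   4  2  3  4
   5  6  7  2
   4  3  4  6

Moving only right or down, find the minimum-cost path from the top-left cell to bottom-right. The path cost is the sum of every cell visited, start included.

Path (0,0) → (0,1) → (0,2) → (0,3) → (1,3) → (2,3): 4 + 2 + 3 + 4 + 2 + 6 = 21.

21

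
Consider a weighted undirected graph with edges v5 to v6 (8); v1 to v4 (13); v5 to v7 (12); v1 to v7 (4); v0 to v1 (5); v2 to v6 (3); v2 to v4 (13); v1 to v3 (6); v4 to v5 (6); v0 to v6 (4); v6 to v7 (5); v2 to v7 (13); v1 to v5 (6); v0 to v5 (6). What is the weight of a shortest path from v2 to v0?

A few of the v2→v0 routes:
v2 - v6 - v0: 3 + 4 = 7
v2 - v7 - v1 - v0: 13 + 4 + 5 = 22
v2 - v6 - v5 - v0: 3 + 8 + 6 = 17
v2 - v6 - v7 - v1 - v0: 3 + 5 + 4 + 5 = 17
Best route has total 7.

7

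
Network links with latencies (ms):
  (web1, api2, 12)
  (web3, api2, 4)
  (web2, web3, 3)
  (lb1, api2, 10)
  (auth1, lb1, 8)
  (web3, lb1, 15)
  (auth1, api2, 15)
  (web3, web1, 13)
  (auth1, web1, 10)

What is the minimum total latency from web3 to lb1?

14

Comparing a few candidate routes:
web3 -> api2 -> lb1: 4 + 10 = 14
web3 -> api2 -> auth1 -> lb1: 4 + 15 + 8 = 27
web3 -> web1 -> auth1 -> lb1: 13 + 10 + 8 = 31
web3 -> api2 -> web1 -> auth1 -> lb1: 4 + 12 + 10 + 8 = 34
web3 -> lb1: 15
The minimum is 14 ms.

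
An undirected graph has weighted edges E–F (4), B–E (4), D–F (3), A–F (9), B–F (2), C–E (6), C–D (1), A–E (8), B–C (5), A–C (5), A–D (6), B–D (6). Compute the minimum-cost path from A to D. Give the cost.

6

Comparing a few candidate routes:
A→D: 6
A→F→D: 9 + 3 = 12
A→E→C→D: 8 + 6 + 1 = 15
A→C→D: 5 + 1 = 6
A→C→B→F→D: 5 + 5 + 2 + 3 = 15
A→E→F→D: 8 + 4 + 3 = 15
The minimum is 6.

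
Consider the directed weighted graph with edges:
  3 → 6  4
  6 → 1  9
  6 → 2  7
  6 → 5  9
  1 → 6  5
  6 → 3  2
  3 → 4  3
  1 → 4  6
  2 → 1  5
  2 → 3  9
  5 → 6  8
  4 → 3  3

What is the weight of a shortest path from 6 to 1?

Routes from 6 to 1:
6 -> 2 -> 1: 7 + 5 = 12
6 -> 1: 9
The minimum is 9.

9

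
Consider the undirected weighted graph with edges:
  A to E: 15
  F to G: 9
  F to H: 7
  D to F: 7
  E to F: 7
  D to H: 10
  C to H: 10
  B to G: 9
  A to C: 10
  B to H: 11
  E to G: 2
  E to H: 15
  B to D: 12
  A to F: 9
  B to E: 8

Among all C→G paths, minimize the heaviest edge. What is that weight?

A few of the C→G routes:
C→A→F→E→G: max(10, 9, 7, 2) = 10
C→A→F→G: max(10, 9, 9) = 10
C→A→F→E→B→G: max(10, 9, 7, 8, 9) = 10
Smallest bottleneck: 10.

10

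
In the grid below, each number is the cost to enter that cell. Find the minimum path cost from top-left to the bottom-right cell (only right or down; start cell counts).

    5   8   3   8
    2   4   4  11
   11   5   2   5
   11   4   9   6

28

Path [0,0] [1,0] [1,1] [1,2] [2,2] [2,3] [3,3]: 5 + 2 + 4 + 4 + 2 + 5 + 6 = 28.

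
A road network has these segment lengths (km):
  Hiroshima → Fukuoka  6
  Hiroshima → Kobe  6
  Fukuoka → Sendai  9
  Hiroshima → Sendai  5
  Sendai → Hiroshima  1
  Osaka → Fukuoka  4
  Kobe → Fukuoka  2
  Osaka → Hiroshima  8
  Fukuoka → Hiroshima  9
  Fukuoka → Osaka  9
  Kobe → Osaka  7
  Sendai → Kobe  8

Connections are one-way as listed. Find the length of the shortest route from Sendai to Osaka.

Some routes from Sendai to Osaka:
Sendai - Kobe - Osaka: 8 + 7 = 15
Sendai - Hiroshima - Kobe - Osaka: 1 + 6 + 7 = 14
Sendai - Hiroshima - Fukuoka - Osaka: 1 + 6 + 9 = 16
The minimum is 14 km.

14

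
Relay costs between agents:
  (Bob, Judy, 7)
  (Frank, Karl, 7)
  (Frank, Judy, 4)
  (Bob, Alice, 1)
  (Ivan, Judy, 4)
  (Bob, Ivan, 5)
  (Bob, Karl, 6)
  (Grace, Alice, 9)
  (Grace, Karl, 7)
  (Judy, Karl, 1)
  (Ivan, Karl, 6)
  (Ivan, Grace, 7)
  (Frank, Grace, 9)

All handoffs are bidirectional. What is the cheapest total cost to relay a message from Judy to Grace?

Comparing a few candidate routes:
Judy -> Karl -> Frank -> Grace: 1 + 7 + 9 = 17
Judy -> Frank -> Grace: 4 + 9 = 13
Judy -> Karl -> Ivan -> Grace: 1 + 6 + 7 = 14
Judy -> Karl -> Grace: 1 + 7 = 8
Judy -> Ivan -> Grace: 4 + 7 = 11
Judy -> Ivan -> Karl -> Grace: 4 + 6 + 7 = 17
Shortest: 8.

8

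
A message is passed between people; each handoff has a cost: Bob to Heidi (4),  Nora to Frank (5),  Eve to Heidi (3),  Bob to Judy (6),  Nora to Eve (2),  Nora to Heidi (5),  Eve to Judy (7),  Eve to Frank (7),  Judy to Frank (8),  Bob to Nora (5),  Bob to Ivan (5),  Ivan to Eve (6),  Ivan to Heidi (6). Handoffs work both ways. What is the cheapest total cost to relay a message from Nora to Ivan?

A few of the Nora→Ivan routes:
Nora -> Bob -> Ivan: 5 + 5 = 10
Nora -> Heidi -> Eve -> Ivan: 5 + 3 + 6 = 14
Nora -> Heidi -> Ivan: 5 + 6 = 11
Nora -> Eve -> Ivan: 2 + 6 = 8
Nora -> Eve -> Heidi -> Ivan: 2 + 3 + 6 = 11
Nora -> Heidi -> Bob -> Ivan: 5 + 4 + 5 = 14
The minimum is 8.

8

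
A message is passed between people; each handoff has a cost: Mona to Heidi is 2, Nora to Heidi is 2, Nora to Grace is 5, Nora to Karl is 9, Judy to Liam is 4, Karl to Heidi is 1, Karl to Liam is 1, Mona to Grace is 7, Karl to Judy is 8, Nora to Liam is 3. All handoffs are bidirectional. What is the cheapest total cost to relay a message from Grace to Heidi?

7

Paths from Grace to Heidi:
Grace - Nora - Liam - Karl - Heidi: 5 + 3 + 1 + 1 = 10
Grace - Nora - Heidi: 5 + 2 = 7
Grace - Mona - Heidi: 7 + 2 = 9
Grace - Nora - Karl - Heidi: 5 + 9 + 1 = 15
Grace - Nora - Liam - Judy - Karl - Heidi: 5 + 3 + 4 + 8 + 1 = 21
Shortest: 7.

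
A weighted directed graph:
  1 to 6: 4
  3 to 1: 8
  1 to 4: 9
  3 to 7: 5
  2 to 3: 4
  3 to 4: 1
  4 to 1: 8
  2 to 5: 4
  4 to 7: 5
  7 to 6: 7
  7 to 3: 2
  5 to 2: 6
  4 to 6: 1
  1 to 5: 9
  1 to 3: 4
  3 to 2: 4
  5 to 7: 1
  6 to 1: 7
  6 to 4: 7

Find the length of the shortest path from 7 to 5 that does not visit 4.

Routes from 7 to 5 avoiding 4:
7 → 6 → 1 → 5: 7 + 7 + 9 = 23
7 → 3 → 2 → 5: 2 + 4 + 4 = 10
7 → 6 → 1 → 3 → 2 → 5: 7 + 7 + 4 + 4 + 4 = 26
7 → 3 → 1 → 5: 2 + 8 + 9 = 19
Best route has total 10.

10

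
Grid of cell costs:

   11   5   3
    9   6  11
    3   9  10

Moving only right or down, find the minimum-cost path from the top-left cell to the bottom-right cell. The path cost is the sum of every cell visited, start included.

40

One optimal route is [0,0] → [0,1] → [0,2] → [1,2] → [2,2].
Its cost is 11 + 5 + 3 + 11 + 10 = 40.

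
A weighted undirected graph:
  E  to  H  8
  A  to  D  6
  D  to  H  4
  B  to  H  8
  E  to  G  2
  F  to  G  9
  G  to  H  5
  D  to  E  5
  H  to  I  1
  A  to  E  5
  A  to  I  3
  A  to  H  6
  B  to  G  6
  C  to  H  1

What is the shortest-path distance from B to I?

Some routes from B to I:
B-G-E-A-I: 6 + 2 + 5 + 3 = 16
B-G-H-I: 6 + 5 + 1 = 12
B-H-I: 8 + 1 = 9
B-H-A-I: 8 + 6 + 3 = 17
Shortest: 9.

9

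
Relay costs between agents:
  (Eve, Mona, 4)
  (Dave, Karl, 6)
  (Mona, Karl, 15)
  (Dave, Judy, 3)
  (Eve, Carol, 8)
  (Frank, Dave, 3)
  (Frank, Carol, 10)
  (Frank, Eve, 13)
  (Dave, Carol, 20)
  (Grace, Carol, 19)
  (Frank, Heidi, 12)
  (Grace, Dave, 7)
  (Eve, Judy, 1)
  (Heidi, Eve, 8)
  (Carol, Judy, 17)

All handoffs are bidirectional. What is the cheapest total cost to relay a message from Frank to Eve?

Checking several routes:
Frank - Carol - Judy - Eve: 10 + 17 + 1 = 28
Frank - Eve: 13
Frank - Carol - Eve: 10 + 8 = 18
Frank - Heidi - Eve: 12 + 8 = 20
Frank - Dave - Judy - Eve: 3 + 3 + 1 = 7
Frank - Dave - Karl - Mona - Eve: 3 + 6 + 15 + 4 = 28
Shortest: 7.

7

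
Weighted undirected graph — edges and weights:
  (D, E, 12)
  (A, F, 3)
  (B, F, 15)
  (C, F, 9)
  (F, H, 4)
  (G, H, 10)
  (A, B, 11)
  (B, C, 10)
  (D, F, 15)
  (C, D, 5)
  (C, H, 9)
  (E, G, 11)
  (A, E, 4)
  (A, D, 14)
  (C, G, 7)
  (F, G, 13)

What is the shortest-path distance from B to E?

15

Some routes from B to E:
B → C → D → E: 10 + 5 + 12 = 27
B → C → F → A → E: 10 + 9 + 3 + 4 = 26
B → F → A → E: 15 + 3 + 4 = 22
B → A → E: 11 + 4 = 15
Shortest: 15.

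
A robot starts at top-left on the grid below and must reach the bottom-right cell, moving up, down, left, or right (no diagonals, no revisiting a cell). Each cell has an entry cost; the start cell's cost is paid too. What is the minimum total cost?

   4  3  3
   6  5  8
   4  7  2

20

Take r0c0→r0c1→r0c2→r1c2→r2c2 for a total of 4 + 3 + 3 + 8 + 2 = 20.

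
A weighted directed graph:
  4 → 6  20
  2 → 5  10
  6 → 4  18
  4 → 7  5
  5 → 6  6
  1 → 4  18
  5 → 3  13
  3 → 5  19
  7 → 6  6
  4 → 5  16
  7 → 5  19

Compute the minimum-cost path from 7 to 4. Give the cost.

Routes from 7 to 4:
7-6-4: 6 + 18 = 24
7-5-6-4: 19 + 6 + 18 = 43
Shortest: 24.

24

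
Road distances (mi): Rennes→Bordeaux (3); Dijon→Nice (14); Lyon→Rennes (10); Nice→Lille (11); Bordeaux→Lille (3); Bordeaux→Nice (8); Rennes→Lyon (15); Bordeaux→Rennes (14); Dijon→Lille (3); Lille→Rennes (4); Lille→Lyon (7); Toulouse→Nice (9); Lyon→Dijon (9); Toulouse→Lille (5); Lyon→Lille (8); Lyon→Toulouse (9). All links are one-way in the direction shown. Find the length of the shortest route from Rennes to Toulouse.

22

Paths from Rennes to Toulouse:
Rennes-Bordeaux-Nice-Lille-Lyon-Toulouse: 3 + 8 + 11 + 7 + 9 = 38
Rennes-Bordeaux-Lille-Lyon-Toulouse: 3 + 3 + 7 + 9 = 22
Rennes-Lyon-Toulouse: 15 + 9 = 24
The minimum is 22 mi.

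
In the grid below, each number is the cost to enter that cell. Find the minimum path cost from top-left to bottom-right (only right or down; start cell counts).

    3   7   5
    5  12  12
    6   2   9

Path [0,0]→[1,0]→[2,0]→[2,1]→[2,2]: 3 + 5 + 6 + 2 + 9 = 25.
For comparison, the top-then-right route costs 36.

25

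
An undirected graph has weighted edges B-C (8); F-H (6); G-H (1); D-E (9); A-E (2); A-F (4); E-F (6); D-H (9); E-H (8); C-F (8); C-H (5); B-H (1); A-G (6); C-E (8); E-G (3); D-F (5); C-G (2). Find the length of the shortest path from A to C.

A few of the A→C routes:
A - E - C: 2 + 8 = 10
A - E - G - C: 2 + 3 + 2 = 7
A - G - C: 6 + 2 = 8
Shortest: 7.

7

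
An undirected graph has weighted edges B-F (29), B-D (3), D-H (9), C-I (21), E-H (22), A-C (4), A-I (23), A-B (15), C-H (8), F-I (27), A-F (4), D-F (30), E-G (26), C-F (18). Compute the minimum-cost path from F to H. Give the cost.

16

Some routes from F to H:
F -> A -> B -> D -> H: 4 + 15 + 3 + 9 = 31
F -> C -> H: 18 + 8 = 26
F -> A -> C -> H: 4 + 4 + 8 = 16
The minimum is 16.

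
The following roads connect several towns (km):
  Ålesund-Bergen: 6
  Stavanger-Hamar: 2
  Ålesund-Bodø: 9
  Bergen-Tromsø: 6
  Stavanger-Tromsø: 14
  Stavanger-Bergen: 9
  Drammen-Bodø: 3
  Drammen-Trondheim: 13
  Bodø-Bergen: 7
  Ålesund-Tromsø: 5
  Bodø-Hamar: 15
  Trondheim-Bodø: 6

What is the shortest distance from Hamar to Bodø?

15

Checking several routes:
Hamar -> Bodø: 15
Hamar -> Stavanger -> Tromsø -> Bergen -> Bodø: 2 + 14 + 6 + 7 = 29
Hamar -> Stavanger -> Bergen -> Bodø: 2 + 9 + 7 = 18
Hamar -> Stavanger -> Bergen -> Ålesund -> Bodø: 2 + 9 + 6 + 9 = 26
Best route has total 15 km.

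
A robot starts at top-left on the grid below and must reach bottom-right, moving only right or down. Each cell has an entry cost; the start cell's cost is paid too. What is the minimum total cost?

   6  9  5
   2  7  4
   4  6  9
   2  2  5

21

One optimal route is (0,0) (1,0) (2,0) (3,0) (3,1) (3,2).
Its cost is 6 + 2 + 4 + 2 + 2 + 5 = 21.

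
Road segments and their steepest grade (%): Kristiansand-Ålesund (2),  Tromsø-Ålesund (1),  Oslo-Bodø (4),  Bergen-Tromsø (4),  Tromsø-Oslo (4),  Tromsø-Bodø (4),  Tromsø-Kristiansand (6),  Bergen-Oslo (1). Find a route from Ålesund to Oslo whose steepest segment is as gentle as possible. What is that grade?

4

Candidate routes:
Ålesund→Kristiansand→Tromsø→Bodø→Oslo: max(2, 6, 4, 4) = 6
Ålesund→Tromsø→Bergen→Oslo: max(1, 4, 1) = 4
Ålesund→Tromsø→Bodø→Oslo: max(1, 4, 4) = 4
Ålesund→Tromsø→Oslo: max(1, 4) = 4
Ålesund→Kristiansand→Tromsø→Bergen→Oslo: max(2, 6, 4, 1) = 6
Ålesund→Kristiansand→Tromsø→Oslo: max(2, 6, 4) = 6
The minimum achievable maximum is 4%.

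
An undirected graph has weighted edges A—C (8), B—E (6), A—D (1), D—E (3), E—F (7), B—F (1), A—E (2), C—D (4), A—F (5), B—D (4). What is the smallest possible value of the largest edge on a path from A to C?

4

A few of the A→C routes:
A-E-D-C: max(2, 3, 4) = 4
A-D-C: max(1, 4) = 4
A-F-B-D-C: max(5, 1, 4, 4) = 5
Best route has worst link 4.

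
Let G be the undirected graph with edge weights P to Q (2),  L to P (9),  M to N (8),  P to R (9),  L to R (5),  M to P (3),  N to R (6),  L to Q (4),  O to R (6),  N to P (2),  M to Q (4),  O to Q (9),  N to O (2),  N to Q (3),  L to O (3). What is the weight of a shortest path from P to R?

8

A few of the P→R routes:
P → N → R: 2 + 6 = 8
P → Q → L → R: 2 + 4 + 5 = 11
P → N → O → R: 2 + 2 + 6 = 10
P → R: 9
Shortest: 8.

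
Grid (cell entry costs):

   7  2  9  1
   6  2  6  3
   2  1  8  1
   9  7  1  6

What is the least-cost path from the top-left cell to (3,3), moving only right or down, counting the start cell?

Best path: [0,0] → [0,1] → [1,1] → [2,1] → [3,1] → [3,2] → [3,3]
Cost: 7 + 2 + 2 + 1 + 7 + 1 + 6 = 26
(Top row then right column would cost 29.)

26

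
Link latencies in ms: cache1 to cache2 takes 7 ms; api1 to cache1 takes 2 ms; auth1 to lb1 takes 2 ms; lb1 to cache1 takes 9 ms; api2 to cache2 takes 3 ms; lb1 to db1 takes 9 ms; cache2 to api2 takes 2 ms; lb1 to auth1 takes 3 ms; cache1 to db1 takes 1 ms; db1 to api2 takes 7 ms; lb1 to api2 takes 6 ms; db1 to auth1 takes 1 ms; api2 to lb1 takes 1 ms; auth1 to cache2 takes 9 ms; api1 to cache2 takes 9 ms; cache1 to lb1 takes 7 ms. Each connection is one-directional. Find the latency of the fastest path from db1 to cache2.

10

Some routes from db1 to cache2:
db1 → auth1 → cache2: 1 + 9 = 10
db1 → auth1 → lb1 → api2 → cache2: 1 + 2 + 6 + 3 = 12
db1 → api2 → cache2: 7 + 3 = 10
Shortest: 10 ms.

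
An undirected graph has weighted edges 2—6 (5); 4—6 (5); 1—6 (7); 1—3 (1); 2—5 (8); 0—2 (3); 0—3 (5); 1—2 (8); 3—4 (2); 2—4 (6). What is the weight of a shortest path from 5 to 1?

16

A few of the 5→1 routes:
5 -> 2 -> 4 -> 3 -> 1: 8 + 6 + 2 + 1 = 17
5 -> 2 -> 1: 8 + 8 = 16
5 -> 2 -> 0 -> 3 -> 1: 8 + 3 + 5 + 1 = 17
Best route has total 16.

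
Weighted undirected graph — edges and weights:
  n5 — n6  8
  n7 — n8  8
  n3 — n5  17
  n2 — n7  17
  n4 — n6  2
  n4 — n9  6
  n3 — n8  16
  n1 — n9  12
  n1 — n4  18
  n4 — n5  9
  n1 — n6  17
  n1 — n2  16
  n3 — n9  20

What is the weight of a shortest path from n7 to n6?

49

Checking several routes:
n7→n8→n3→n5→n4→n6: 8 + 16 + 17 + 9 + 2 = 52
n7→n2→n1→n6: 17 + 16 + 17 = 50
n7→n8→n3→n5→n6: 8 + 16 + 17 + 8 = 49
n7→n8→n3→n9→n4→n6: 8 + 16 + 20 + 6 + 2 = 52
The minimum is 49.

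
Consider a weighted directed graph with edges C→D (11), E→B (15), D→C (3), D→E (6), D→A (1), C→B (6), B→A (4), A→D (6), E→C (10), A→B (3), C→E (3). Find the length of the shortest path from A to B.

3

Candidate routes:
A -> D -> C -> E -> B: 6 + 3 + 3 + 15 = 27
A -> D -> C -> B: 6 + 3 + 6 = 15
A -> D -> E -> B: 6 + 6 + 15 = 27
A -> B: 3
A -> D -> E -> C -> B: 6 + 6 + 10 + 6 = 28
The minimum is 3.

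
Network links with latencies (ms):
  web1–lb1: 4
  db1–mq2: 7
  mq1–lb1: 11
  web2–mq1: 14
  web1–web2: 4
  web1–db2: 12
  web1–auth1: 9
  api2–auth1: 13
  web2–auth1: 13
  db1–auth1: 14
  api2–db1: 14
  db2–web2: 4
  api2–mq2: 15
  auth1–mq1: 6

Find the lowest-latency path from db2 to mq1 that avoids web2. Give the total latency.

27

Routes from db2 to mq1 avoiding web2:
db2 → web1 → auth1 → mq1: 12 + 9 + 6 = 27
db2 → web1 → lb1 → mq1: 12 + 4 + 11 = 27
The minimum is 27 ms.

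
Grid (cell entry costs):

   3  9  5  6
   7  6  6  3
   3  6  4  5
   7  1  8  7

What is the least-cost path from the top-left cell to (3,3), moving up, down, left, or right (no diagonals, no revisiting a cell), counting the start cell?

Take [0,0]→[1,0]→[2,0]→[2,1]→[2,2]→[2,3]→[3,3] for a total of 3 + 7 + 3 + 6 + 4 + 5 + 7 = 35.

35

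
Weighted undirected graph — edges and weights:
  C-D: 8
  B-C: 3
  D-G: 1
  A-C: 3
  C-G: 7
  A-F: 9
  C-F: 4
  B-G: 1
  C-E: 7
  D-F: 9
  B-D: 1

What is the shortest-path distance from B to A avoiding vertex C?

Routes from B to A avoiding C:
B→G→D→F→A: 1 + 1 + 9 + 9 = 20
B→D→F→A: 1 + 9 + 9 = 19
The minimum is 19.

19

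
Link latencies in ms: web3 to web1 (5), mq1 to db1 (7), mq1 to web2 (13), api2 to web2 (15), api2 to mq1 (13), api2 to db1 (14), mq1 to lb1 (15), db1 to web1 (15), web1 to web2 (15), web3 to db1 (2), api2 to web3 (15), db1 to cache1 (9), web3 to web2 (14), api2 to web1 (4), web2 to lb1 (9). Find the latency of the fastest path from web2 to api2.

Some routes from web2 to api2:
web2→web1→api2: 15 + 4 = 19
web2→web3→web1→api2: 14 + 5 + 4 = 23
web2→api2: 15
Best route has total 15 ms.

15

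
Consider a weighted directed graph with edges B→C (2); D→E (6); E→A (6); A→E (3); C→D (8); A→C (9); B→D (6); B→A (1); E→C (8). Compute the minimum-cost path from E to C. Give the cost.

Paths from E to C:
E → C: 8
E → A → C: 6 + 9 = 15
The minimum is 8.

8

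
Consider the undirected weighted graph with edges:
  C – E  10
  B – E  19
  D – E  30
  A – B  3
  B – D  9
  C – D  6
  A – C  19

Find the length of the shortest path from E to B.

19

Some routes from E to B:
E→C→D→B: 10 + 6 + 9 = 25
E→D→B: 30 + 9 = 39
E→B: 19
E→C→A→B: 10 + 19 + 3 = 32
Best route has total 19.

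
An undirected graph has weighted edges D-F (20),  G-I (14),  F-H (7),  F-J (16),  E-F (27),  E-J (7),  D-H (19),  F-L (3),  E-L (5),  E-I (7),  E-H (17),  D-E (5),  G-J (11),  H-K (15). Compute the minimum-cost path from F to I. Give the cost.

15

Checking several routes:
F -> L -> E -> I: 3 + 5 + 7 = 15
F -> J -> E -> I: 16 + 7 + 7 = 30
F -> H -> E -> I: 7 + 17 + 7 = 31
Shortest: 15.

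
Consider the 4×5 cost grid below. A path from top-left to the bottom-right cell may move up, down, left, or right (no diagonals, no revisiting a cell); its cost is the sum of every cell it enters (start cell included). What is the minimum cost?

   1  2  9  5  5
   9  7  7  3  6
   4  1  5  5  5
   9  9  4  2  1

Take [0,0]→[0,1]→[1,1]→[2,1]→[2,2]→[3,2]→[3,3]→[3,4] for a total of 1 + 2 + 7 + 1 + 5 + 4 + 2 + 1 = 23.

23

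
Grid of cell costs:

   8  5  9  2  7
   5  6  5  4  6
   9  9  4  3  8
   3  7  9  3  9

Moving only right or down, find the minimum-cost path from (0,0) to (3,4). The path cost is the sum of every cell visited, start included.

Path (0,0) (0,1) (0,2) (0,3) (1,3) (2,3) (3,3) (3,4): 8 + 5 + 9 + 2 + 4 + 3 + 3 + 9 = 43.
(Top row then right column would cost 54.)

43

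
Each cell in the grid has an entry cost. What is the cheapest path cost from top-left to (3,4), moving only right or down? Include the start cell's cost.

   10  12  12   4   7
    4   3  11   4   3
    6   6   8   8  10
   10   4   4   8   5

Best path: (0,0) → (1,0) → (1,1) → (2,1) → (3,1) → (3,2) → (3,3) → (3,4)
Cost: 10 + 4 + 3 + 6 + 4 + 4 + 8 + 5 = 44
For comparison, the top-then-right route costs 63.

44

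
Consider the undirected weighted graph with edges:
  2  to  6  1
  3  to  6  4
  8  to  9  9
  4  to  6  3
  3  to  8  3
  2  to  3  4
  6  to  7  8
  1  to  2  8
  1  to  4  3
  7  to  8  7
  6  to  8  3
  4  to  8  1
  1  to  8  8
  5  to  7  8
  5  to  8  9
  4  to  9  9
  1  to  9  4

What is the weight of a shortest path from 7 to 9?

15

Checking several routes:
7→8→4→9: 7 + 1 + 9 = 17
7→8→4→1→9: 7 + 1 + 3 + 4 = 15
7→8→9: 7 + 9 = 16
The minimum is 15.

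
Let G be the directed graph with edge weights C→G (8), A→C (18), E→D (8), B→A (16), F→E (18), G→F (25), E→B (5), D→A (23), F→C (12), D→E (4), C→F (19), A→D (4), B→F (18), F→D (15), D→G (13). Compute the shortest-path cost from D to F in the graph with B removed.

38

Routes from D to F avoiding B:
D-A-C-F: 23 + 18 + 19 = 60
D-G-F: 13 + 25 = 38
D-A-C-G-F: 23 + 18 + 8 + 25 = 74
Shortest: 38.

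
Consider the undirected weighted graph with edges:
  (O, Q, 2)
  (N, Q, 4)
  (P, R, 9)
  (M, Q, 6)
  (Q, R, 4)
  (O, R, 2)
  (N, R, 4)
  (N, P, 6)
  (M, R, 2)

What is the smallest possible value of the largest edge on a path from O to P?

A few of the O→P routes:
O → Q → R → N → P: max(2, 4, 4, 6) = 6
O → Q → N → P: max(2, 4, 6) = 6
O → Q → M → R → N → P: max(2, 6, 2, 4, 6) = 6
The minimum achievable maximum is 6.

6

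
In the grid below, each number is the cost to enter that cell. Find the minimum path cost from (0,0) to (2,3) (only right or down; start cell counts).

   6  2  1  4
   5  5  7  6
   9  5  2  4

Cheapest: (0,0) (0,1) (0,2) (1,2) (2,2) (2,3)
  6 + 2 + 1 + 7 + 2 + 4 = 22
(Top row then right column would cost 23.)

22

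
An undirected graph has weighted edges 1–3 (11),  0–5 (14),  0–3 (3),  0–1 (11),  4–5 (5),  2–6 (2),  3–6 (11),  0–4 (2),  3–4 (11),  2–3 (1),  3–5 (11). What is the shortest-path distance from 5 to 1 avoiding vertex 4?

22

Routes from 5 to 1 avoiding 4:
5 - 3 - 0 - 1: 11 + 3 + 11 = 25
5 - 0 - 1: 14 + 11 = 25
5 - 0 - 3 - 1: 14 + 3 + 11 = 28
5 - 3 - 1: 11 + 11 = 22
The minimum is 22.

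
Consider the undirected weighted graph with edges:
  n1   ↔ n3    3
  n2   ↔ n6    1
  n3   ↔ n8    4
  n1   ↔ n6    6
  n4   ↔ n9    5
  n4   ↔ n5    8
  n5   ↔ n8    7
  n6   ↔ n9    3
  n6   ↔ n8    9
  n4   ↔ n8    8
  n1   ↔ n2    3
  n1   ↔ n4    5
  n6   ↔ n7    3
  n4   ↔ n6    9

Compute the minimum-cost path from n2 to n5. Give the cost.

Checking several routes:
n2-n6-n9-n4-n5: 1 + 3 + 5 + 8 = 17
n2-n6-n8-n5: 1 + 9 + 7 = 17
n2-n6-n1-n4-n5: 1 + 6 + 5 + 8 = 20
n2-n1-n3-n8-n5: 3 + 3 + 4 + 7 = 17
n2-n6-n4-n5: 1 + 9 + 8 = 18
n2-n1-n4-n5: 3 + 5 + 8 = 16
Shortest: 16.

16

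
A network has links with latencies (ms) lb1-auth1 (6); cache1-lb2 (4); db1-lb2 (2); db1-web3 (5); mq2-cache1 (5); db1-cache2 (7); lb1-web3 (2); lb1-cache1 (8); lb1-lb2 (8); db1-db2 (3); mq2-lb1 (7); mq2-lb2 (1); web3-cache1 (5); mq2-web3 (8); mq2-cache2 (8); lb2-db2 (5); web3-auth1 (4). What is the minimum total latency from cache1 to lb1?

A few of the cache1→lb1 routes:
cache1→lb2→lb1: 4 + 8 = 12
cache1→mq2→lb1: 5 + 7 = 12
cache1→lb1: 8
cache1→web3→lb1: 5 + 2 = 7
cache1→lb2→mq2→lb1: 4 + 1 + 7 = 12
Shortest: 7 ms.

7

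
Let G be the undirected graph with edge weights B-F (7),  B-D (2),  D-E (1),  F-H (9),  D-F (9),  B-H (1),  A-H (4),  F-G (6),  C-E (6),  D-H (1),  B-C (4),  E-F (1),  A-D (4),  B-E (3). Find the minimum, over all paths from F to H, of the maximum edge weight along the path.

A few of the F→H routes:
F - E - B - D - H: max(1, 3, 2, 1) = 3
F - E - D - B - H: max(1, 1, 2, 1) = 2
F - E - D - H: max(1, 1, 1) = 1
F - E - D - A - H: max(1, 1, 4, 4) = 4
F - E - B - H: max(1, 3, 1) = 3
Best route has worst link 1.

1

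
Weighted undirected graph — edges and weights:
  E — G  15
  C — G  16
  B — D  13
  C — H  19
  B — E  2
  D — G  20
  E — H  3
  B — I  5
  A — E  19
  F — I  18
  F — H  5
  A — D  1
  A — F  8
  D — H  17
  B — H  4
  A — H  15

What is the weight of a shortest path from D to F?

Some routes from D to F:
D→A→E→H→F: 1 + 19 + 3 + 5 = 28
D→B→E→H→F: 13 + 2 + 3 + 5 = 23
D→H→F: 17 + 5 = 22
D→B→H→F: 13 + 4 + 5 = 22
D→A→F: 1 + 8 = 9
D→A→H→F: 1 + 15 + 5 = 21
The minimum is 9.

9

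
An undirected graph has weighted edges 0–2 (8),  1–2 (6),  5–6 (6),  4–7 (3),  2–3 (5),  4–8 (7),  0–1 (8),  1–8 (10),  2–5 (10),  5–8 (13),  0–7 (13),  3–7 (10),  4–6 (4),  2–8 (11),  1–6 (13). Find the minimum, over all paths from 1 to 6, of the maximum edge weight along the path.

A few of the 1→6 routes:
1 -> 8 -> 4 -> 7 -> 3 -> 2 -> 5 -> 6: max(10, 7, 3, 10, 5, 10, 6) = 10
1 -> 2 -> 3 -> 7 -> 4 -> 6: max(6, 5, 10, 3, 4) = 10
1 -> 8 -> 4 -> 6: max(10, 7, 4) = 10
Smallest bottleneck: 10.

10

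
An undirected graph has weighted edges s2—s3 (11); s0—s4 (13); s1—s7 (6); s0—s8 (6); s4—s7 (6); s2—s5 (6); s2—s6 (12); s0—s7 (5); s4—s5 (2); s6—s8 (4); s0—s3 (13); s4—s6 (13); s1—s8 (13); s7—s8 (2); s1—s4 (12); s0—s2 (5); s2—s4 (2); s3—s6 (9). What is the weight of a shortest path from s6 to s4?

12

A few of the s6→s4 routes:
s6 → s4: 13
s6 → s2 → s5 → s4: 12 + 6 + 2 = 20
s6 → s2 → s4: 12 + 2 = 14
s6 → s8 → s7 → s4: 4 + 2 + 6 = 12
s6 → s8 → s0 → s2 → s4: 4 + 6 + 5 + 2 = 17
s6 → s8 → s7 → s0 → s2 → s4: 4 + 2 + 5 + 5 + 2 = 18
Best route has total 12.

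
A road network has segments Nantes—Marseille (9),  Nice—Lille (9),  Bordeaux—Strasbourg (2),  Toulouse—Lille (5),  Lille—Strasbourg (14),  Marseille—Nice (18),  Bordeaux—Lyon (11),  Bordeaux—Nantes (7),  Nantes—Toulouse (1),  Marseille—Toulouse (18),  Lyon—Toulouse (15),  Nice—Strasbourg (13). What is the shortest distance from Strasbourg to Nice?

13

Comparing a few candidate routes:
Strasbourg - Nice: 13
Strasbourg - Lille - Nice: 14 + 9 = 23
Strasbourg - Bordeaux - Nantes - Toulouse - Lille - Nice: 2 + 7 + 1 + 5 + 9 = 24
Strasbourg - Bordeaux - Nantes - Marseille - Nice: 2 + 7 + 9 + 18 = 36
Best route has total 13.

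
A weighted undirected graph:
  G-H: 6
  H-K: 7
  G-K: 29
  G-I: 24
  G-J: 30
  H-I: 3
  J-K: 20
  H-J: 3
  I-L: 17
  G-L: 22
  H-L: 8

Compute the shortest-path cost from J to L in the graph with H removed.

Some routes from J to L avoiding H:
J-K-G-L: 20 + 29 + 22 = 71
J-G-L: 30 + 22 = 52
J-G-I-L: 30 + 24 + 17 = 71
The minimum is 52.

52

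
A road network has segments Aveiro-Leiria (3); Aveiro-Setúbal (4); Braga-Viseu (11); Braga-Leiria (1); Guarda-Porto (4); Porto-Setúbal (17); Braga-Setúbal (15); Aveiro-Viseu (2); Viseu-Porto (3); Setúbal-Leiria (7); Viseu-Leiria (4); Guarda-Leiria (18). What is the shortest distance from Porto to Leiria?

Some routes from Porto to Leiria:
Porto → Viseu → Leiria: 3 + 4 = 7
Porto → Viseu → Braga → Leiria: 3 + 11 + 1 = 15
Porto → Viseu → Aveiro → Leiria: 3 + 2 + 3 = 8
The minimum is 7 mi.

7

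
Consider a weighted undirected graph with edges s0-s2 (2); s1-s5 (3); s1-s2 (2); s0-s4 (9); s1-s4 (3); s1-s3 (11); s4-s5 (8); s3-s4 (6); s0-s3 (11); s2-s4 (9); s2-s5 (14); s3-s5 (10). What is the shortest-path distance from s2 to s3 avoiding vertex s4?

Comparing a few candidate routes:
s2→s1→s5→s3: 2 + 3 + 10 = 15
s2→s1→s3: 2 + 11 = 13
s2→s0→s3: 2 + 11 = 13
The minimum is 13.

13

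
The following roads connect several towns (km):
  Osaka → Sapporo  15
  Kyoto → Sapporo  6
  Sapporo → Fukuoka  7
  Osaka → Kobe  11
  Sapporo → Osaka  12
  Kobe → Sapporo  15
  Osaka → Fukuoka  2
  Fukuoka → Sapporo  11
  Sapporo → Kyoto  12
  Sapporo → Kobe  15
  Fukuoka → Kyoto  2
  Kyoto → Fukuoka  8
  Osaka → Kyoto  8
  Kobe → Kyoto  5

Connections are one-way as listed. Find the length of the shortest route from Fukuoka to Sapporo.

8

Routes from Fukuoka to Sapporo:
Fukuoka-Sapporo: 11
Fukuoka-Kyoto-Sapporo: 2 + 6 = 8
Best route has total 8 km.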